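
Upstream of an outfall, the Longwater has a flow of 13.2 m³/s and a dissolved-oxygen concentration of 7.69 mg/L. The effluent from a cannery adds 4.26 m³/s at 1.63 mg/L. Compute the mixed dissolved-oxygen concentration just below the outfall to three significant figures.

6.21 mg/L

Flow-weighted mixing: C = (Q_r C_r + Q_w C_w)/(Q_r + Q_w)
= (13.2×7.69 + 4.26×1.63)/(13.2 + 4.26) = 108.5/17.46 = 6.211 mg/L.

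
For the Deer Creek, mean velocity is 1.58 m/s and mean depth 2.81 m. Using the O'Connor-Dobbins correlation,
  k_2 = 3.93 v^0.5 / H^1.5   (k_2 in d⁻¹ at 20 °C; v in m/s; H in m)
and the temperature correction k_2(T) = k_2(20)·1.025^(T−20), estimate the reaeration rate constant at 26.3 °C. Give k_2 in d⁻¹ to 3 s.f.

k_2(20) = 3.93 × 1.58^0.5 / 2.81^1.5 = 3.93 × 1.257 / 4.710 = 1.049 d⁻¹.
k_2(26.3) = 1.049 × 1.025^(26.3−20) = 1.049 × 1.168 = 1.225 d⁻¹.

k_2 ≈ 1.23 d⁻¹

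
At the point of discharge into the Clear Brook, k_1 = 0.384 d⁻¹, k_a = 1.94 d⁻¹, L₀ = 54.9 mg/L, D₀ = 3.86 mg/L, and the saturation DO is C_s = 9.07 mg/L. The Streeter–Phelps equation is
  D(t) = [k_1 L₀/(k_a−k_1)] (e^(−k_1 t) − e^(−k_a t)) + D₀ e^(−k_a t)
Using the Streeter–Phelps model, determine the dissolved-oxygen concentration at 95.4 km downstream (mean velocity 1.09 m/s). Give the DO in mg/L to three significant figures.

DO ≈ 1.25 mg/L

Travel time t = x/v = 95.4 km / (1.09 m/s) = 95400 m / 1.09 m/s = 87520 s = 1.013 d.
k_1 L₀/(k_a−k_1) = 0.384×54.9/(1.94−0.384) = 21.08/1.556 = 13.55 mg/L.
e^(−k_1 t) = e^(−0.384×1.013) = 0.6777; e^(−k_a t) = e^(−1.94×1.013) = 0.1401.
D = 13.55 × (0.6777 − 0.1401) + 3.86 × 0.1401 = 7.284 + 0.5409 = 7.825 mg/L.
DO = C_s − D = 9.07 − 7.825 = 1.245 mg/L.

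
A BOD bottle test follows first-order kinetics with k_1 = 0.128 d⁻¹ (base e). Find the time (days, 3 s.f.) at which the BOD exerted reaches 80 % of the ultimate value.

y/L₀ = 1 − e^(−k_1 t) = 0.80 ⇒ e^(−k_1 t) = 0.200
t = −ln(0.200) / 0.128 = 1.609 / 0.128 = 12.57 d.

t ≈ 12.6 d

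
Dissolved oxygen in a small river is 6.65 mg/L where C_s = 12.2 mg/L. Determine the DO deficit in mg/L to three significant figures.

D = C_s − C = 12.2 − 6.65 = 5.55 mg/L.

D ≈ 5.55 mg/L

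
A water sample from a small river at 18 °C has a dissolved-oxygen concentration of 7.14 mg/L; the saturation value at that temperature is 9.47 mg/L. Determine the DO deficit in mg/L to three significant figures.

D = C_s − C = 9.47 − 7.14 = 2.33 mg/L.

D ≈ 2.33 mg/L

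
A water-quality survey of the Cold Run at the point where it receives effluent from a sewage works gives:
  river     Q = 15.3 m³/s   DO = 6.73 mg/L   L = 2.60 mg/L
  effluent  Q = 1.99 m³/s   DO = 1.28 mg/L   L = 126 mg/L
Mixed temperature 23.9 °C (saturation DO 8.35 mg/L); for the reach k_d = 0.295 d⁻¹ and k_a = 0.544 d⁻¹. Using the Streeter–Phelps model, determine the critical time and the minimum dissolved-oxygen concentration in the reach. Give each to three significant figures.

Mixed DO = (15.3×6.73 + 1.99×1.28)/(15.3+1.99) = 105.5/17.29 = 6.103 mg/L.
Mixed L₀ = (15.3×2.60 + 1.99×126)/(17.29) = 290.5/17.29 = 16.80 mg/L.
Initial deficit D₀ = C_s − DO₀ = 8.35 − 6.103 = 2.247 mg/L.
t_c = (1/0.2490) ln[(0.544/0.295)(1 − 2.247×0.2490/(0.295×16.80))] = 4.016 × ln(1.636) = 1.977 d.
D_c = (0.295/0.544) × 16.80 × e^(−0.295×1.977) = 0.5423 × 16.80 × 0.5582 = 5.086 mg/L.
Minimum DO = 8.35 − 5.086 = 3.264 mg/L.

t_c ≈ 1.98 d; minimum DO ≈ 3.26 mg/L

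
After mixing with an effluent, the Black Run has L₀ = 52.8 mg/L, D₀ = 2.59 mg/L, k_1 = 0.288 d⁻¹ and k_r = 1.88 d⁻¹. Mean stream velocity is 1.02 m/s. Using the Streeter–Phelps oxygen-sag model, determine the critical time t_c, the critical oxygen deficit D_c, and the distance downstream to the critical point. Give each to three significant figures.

t_c ≈ 0.980 d; D_c ≈ 6.10 mg/L; x_c ≈ 86.3 km

t_c = [1/(k_r−k_1)] ln[(k_r/k_1)(1 − D₀(k_r−k_1)/(k_1 L₀))]
= [1/(1.88−0.288)] ln[(1.88/0.288)(1 − 2.59×1.592/(0.288×52.8))]
= (1/1.592) ln[6.528 × 0.7288] = 0.6281 × ln(4.758) = 0.6281 × 1.560 = 0.9798 d.
L(t_c) = L₀ e^(−k_1 t_c) = 52.8 × 0.7541 = 39.82 mg/L, and at the critical point k_r D_c = k_1 L, so D_c = (0.288/1.88) × 39.82 = 6.100 mg/L.
x_c = v t_c = 1.02 m/s × 0.9798 d × 86400 s/d = 86340 m ≈ 86.3 km.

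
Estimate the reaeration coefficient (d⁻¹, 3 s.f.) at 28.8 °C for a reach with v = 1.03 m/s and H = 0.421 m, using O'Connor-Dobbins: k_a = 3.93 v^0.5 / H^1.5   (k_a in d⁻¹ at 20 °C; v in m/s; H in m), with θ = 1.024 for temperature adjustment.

k_a ≈ 18.0 d⁻¹

k_a(20) = 3.93 × 1.03^0.5 / 0.421^1.5 = 3.93 × 1.015 / 0.2732 = 14.60 d⁻¹.
k_a(28.8) = 14.60 × 1.024^(28.8−20) = 14.60 × 1.232 = 17.99 d⁻¹.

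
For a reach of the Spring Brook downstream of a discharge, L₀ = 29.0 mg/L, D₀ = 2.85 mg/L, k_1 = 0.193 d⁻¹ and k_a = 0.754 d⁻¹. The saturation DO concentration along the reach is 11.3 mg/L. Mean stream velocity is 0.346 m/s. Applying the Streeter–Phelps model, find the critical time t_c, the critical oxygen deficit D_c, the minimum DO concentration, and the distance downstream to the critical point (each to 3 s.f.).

t_c ≈ 1.83 d; D_c ≈ 5.21 mg/L; min DO ≈ 6.09 mg/L; x_c ≈ 54.7 km

With k_a/k_1 = 3.907 and 1 − D₀(k_a−k_1)/(k_1 L₀) = 0.7143,
t_c = ln(3.907 × 0.7143) / (0.754 − 0.193) = ln(2.791) / 0.5610 = 1.026/0.5610 = 1.829 d.
L(t_c) = L₀ e^(−k_1 t_c) = 29.0 × 0.7025 = 20.37 mg/L, and at the critical point k_a D_c = k_1 L, so D_c = (0.193/0.754) × 20.37 = 5.215 mg/L.
Minimum DO = C_s − D_c = 11.3 − 5.215 = 6.085 mg/L.
x_c = v t_c = 0.346 m/s × 1.829 d × 86400 s/d = 54690 m ≈ 54.7 km.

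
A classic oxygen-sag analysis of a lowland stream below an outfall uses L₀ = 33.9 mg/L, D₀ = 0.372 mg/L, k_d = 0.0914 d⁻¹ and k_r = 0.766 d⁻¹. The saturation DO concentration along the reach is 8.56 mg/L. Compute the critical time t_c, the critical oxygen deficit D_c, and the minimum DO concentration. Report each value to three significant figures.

t_c = [1/(k_r−k_d)] ln[(k_r/k_d)(1 − D₀(k_r−k_d)/(k_d L₀))]
= [1/(0.766−0.0914)] ln[(0.766/0.0914)(1 − 0.372×0.6746/(0.0914×33.9))]
= (1/0.6746) ln[8.381 × 0.9190] = 1.482 × ln(7.702) = 1.482 × 2.041 = 3.026 d.
D_c = (k_d/k_r) L₀ e^(−k_d t_c) = (0.0914/0.766) × 33.9 × e^(−0.0914×3.026) = 0.1193 × 33.9 × 0.7584 = 3.068 mg/L.
Minimum DO = C_s − D_c = 8.56 − 3.068 = 5.492 mg/L.

t_c ≈ 3.03 d; D_c ≈ 3.07 mg/L; min DO ≈ 5.49 mg/L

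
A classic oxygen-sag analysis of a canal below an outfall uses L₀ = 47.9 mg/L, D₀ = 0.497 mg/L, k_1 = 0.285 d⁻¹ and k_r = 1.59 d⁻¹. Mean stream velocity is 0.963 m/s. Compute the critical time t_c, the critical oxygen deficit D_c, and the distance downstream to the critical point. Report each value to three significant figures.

t_c ≈ 1.28 d; D_c ≈ 5.96 mg/L; x_c ≈ 106 km

t_c = [1/(k_r−k_1)] ln[(k_r/k_1)(1 − D₀(k_r−k_1)/(k_1 L₀))]
= [1/(1.59−0.285)] ln[(1.59/0.285)(1 − 0.497×1.305/(0.285×47.9))]
= (1/1.305) ln[5.579 × 0.9525] = 0.7663 × ln(5.314) = 0.7663 × 1.670 = 1.280 d.
D_c = (k_1/k_r) L₀ e^(−k_1 t_c) = (0.285/1.59) × 47.9 × e^(−0.285×1.280) = 0.1792 × 47.9 × 0.6943 = 5.962 mg/L.
x_c = v t_c = 0.963 m/s × 1.280 d × 86400 s/d = 106500 m ≈ 106 km.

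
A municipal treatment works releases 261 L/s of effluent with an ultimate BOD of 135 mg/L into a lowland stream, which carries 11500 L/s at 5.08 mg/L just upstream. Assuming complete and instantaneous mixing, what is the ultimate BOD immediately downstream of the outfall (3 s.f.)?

Flow-weighted mixing: C = (Q_r C_r + Q_w C_w)/(Q_r + Q_w)
= (11500×5.08 + 261×135)/(11500 + 261) = 93660/11760 = 7.963 mg/L.

7.96 mg/L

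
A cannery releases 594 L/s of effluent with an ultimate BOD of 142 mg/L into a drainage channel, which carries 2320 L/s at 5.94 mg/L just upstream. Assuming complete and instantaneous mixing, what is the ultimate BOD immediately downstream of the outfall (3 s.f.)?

33.7 mg/L

Flow-weighted mixing: C = (Q_r C_r + Q_w C_w)/(Q_r + Q_w)
= (2320×5.94 + 594×142)/(2320 + 594) = 98130/2914 = 33.67 mg/L.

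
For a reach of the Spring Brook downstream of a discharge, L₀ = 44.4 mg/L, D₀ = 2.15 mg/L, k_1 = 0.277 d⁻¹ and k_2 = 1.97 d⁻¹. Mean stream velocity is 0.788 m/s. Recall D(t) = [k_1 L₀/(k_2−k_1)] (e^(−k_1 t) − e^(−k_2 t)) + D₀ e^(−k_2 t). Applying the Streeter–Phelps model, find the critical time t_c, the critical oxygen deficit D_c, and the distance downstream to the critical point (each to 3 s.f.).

t_c ≈ 0.951 d; D_c ≈ 4.80 mg/L; x_c ≈ 64.8 km

At the critical point dD/dt = 0, so k_1 L₀ e^(−k_1 t) = k_2 D. Substituting D(t) from the Streeter–Phelps equation and solving for t gives
t_c = ln[(k_2/k_1)(1 − D₀(k_2−k_1)/(k_1 L₀))] / (k_2−k_1).
Here k_2−k_1 = 1.693 d⁻¹ and 1 − D₀(k_2−k_1)/(k_1 L₀) = 1 − 2.15×1.693/(0.277×44.4) = 0.7040, so
t_c = ln(7.112 × 0.7040) / 1.693 = 1.611 / 1.693 = 0.9515 d.
D_c = (k_1/k_2) L₀ e^(−k_1 t_c) = (0.277/1.97) × 44.4 × e^(−0.277×0.9515) = 0.1406 × 44.4 × 0.7683 = 4.797 mg/L.
x_c = v t_c = 0.788 m/s × 0.9515 d × 86400 s/d = 64780 m ≈ 64.8 km.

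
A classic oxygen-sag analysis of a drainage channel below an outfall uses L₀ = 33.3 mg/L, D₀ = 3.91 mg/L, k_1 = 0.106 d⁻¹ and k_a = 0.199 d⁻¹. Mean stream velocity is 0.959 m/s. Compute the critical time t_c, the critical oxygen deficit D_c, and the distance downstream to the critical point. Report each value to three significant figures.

t_c ≈ 5.60 d; D_c ≈ 9.79 mg/L; x_c ≈ 464 km

With k_a/k_1 = 1.877 and 1 − D₀(k_a−k_1)/(k_1 L₀) = 0.8970,
t_c = ln(1.877 × 0.8970) / (0.199 − 0.106) = ln(1.684) / 0.09300 = 0.5211/0.09300 = 5.604 d.
L(t_c) = L₀ e^(−k_1 t_c) = 33.3 × 0.5521 = 18.39 mg/L, and at the critical point k_a D_c = k_1 L, so D_c = (0.106/0.199) × 18.39 = 9.793 mg/L.
x_c = v t_c = 0.959 m/s × 5.604 d × 86400 s/d = 464300 m ≈ 464 km.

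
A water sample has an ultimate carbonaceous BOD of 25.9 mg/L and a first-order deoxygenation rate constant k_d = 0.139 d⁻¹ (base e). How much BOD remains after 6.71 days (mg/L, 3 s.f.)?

L_t = L₀ e^(−k_d t) = 25.9 × e^(−0.139×6.71) = 25.9 × 0.3935 = 10.19 mg/L.

L ≈ 10.2 mg/L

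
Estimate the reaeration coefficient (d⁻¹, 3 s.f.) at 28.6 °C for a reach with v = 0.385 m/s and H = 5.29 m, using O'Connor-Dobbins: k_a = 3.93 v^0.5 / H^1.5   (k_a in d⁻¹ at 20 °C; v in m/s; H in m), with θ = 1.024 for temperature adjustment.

k_a(20) = 3.93 × 0.385^0.5 / 5.29^1.5 = 3.93 × 0.6205 / 12.17 = 0.2004 d⁻¹.
k_a(28.6) = 0.2004 × 1.024^(28.6−20) = 0.2004 × 1.226 = 0.2458 d⁻¹.

k_a ≈ 0.246 d⁻¹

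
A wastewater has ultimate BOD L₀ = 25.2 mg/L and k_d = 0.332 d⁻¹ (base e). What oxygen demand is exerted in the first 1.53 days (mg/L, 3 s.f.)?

y_t = L₀(1 − e^(−k_d t)) = 25.2 × (1 − e^(−0.332×1.53))
= 25.2 × (1 − 0.6017) = 25.2 × 0.3983 = 10.04 mg/L.

y ≈ 10.0 mg/L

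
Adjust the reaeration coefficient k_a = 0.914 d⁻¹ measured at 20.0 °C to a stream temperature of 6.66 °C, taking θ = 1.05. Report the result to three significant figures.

k_a(T₂) = k_a(T₁) · θ^(T₂−T₁) = 0.914 × 1.05^(6.66−20.0)
= 0.914 × 1.05^-13.3 = 0.914 × 0.5216 = 0.4767 d⁻¹.

k_a ≈ 0.477 d⁻¹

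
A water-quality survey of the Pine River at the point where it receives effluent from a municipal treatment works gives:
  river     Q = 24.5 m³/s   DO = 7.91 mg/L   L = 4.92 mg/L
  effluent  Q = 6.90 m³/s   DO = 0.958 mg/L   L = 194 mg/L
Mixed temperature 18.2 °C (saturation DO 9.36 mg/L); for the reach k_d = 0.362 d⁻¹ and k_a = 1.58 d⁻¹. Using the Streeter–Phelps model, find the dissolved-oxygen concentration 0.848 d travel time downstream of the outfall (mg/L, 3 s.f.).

Mixed DO = (24.5×7.91 + 6.90×0.958)/(24.5+6.90) = 200.4/31.40 = 6.382 mg/L.
Mixed L₀ = (24.5×4.92 + 6.90×194)/(31.40) = 1459/31.40 = 46.47 mg/L.
Initial deficit D₀ = C_s − DO₀ = 9.36 − 6.382 = 2.978 mg/L.
D(0.848) = [0.362×46.47/(1.58−0.362)](e^(−0.362×0.848) − e^(−1.58×0.848)) + 2.978 e^(−1.58×0.848)
= 13.81 × (0.7357 − 0.2619) + 2.978 × 0.2619 = 7.323 mg/L.
DO = 9.36 − 7.323 = 2.037 mg/L.

DO ≈ 2.04 mg/L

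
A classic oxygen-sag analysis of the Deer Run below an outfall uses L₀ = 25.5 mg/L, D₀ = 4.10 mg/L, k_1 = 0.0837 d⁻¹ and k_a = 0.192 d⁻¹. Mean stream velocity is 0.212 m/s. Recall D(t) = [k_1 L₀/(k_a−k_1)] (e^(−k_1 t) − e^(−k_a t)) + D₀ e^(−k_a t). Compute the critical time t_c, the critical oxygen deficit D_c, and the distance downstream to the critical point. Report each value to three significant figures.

t_c ≈ 5.51 d; D_c ≈ 7.01 mg/L; x_c ≈ 101 km

With k_a/k_1 = 2.294 and 1 − D₀(k_a−k_1)/(k_1 L₀) = 0.7920,
t_c = ln(2.294 × 0.7920) / (0.192 − 0.0837) = ln(1.817) / 0.1083 = 0.5970/0.1083 = 5.513 d.
D_c = (k_1/k_a) L₀ e^(−k_1 t_c) = (0.0837/0.192) × 25.5 × e^(−0.0837×5.513) = 0.4359 × 25.5 × 0.6304 = 7.008 mg/L.
x_c = v t_c = 0.212 m/s × 5.513 d × 86400 s/d = 101000 m ≈ 101 km.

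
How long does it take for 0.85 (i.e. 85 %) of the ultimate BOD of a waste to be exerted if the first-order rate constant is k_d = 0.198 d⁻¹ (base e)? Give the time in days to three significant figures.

y/L₀ = 1 − e^(−k_d t) = 0.85 ⇒ e^(−k_d t) = 0.150
t = −ln(0.150) / 0.198 = 1.897 / 0.198 = 9.581 d.

t ≈ 9.58 d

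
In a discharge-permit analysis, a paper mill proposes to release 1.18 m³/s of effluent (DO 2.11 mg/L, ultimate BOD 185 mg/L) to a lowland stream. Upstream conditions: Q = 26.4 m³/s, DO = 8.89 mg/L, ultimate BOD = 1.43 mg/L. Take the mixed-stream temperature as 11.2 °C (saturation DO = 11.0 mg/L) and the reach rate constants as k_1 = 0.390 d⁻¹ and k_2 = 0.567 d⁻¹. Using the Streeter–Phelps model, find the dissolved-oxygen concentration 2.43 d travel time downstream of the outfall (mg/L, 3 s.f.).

Mixed DO = (26.4×8.89 + 1.18×2.11)/(26.4+1.18) = 237.2/27.58 = 8.600 mg/L.
Mixed L₀ = (26.4×1.43 + 1.18×185)/(27.58) = 256.1/27.58 = 9.284 mg/L.
Initial deficit D₀ = C_s − DO₀ = 11.0 − 8.600 = 2.400 mg/L.
D(2.43) = [0.390×9.284/(0.567−0.390)](e^(−0.390×2.43) − e^(−0.567×2.43)) + 2.400 e^(−0.567×2.43)
= 20.46 × (0.3876 − 0.2521) + 2.400 × 0.2521 = 3.377 mg/L.
DO = 11.0 − 3.377 = 7.623 mg/L.

DO ≈ 7.62 mg/L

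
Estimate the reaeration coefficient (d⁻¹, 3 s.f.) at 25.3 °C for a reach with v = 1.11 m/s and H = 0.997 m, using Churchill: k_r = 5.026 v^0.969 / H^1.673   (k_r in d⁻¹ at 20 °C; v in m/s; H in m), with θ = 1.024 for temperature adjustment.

k_r(20) = 5.026 × 1.11^0.969 / 0.997^1.673 = 5.026 × 1.106 / 0.9950 = 5.589 d⁻¹.
k_r(25.3) = 5.589 × 1.024^(25.3−20) = 5.589 × 1.134 = 6.337 d⁻¹.

k_r ≈ 6.34 d⁻¹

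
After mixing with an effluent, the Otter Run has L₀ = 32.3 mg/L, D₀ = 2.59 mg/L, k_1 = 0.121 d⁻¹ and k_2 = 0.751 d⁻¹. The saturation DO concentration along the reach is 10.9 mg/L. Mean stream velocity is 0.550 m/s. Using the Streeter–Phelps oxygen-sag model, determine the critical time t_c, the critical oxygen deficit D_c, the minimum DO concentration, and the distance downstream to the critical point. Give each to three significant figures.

t_c = [1/(k_2−k_1)] ln[(k_2/k_1)(1 − D₀(k_2−k_1)/(k_1 L₀))]
= [1/(0.751−0.121)] ln[(0.751/0.121)(1 − 2.59×0.6300/(0.121×32.3))]
= (1/0.6300) ln[6.207 × 0.5825] = 1.587 × ln(3.615) = 1.587 × 1.285 = 2.040 d.
D_c = (k_1/k_2) L₀ e^(−k_1 t_c) = (0.121/0.751) × 32.3 × e^(−0.121×2.040) = 0.1611 × 32.3 × 0.7813 = 4.066 mg/L.
Minimum DO = C_s − D_c = 10.9 − 4.066 = 6.834 mg/L.
x_c = v t_c = 0.550 m/s × 2.040 d × 86400 s/d = 96940 m ≈ 96.9 km.

t_c ≈ 2.04 d; D_c ≈ 4.07 mg/L; min DO ≈ 6.83 mg/L; x_c ≈ 96.9 km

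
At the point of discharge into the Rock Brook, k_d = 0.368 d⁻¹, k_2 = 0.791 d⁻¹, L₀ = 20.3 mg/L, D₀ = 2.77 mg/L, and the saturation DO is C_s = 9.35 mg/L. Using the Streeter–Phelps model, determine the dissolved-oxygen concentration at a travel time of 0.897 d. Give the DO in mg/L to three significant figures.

DO ≈ 3.98 mg/L

k_d L₀/(k_2−k_d) = 0.368×20.3/(0.791−0.368) = 7.470/0.4230 = 17.66 mg/L.
e^(−k_d t) = e^(−0.368×0.8970) = 0.7189; e^(−k_2 t) = e^(−0.791×0.8970) = 0.4919.
D = 17.66 × (0.7189 − 0.4919) + 2.77 × 0.4919 = 4.009 + 1.362 = 5.371 mg/L.
DO = C_s − D = 9.35 − 5.371 = 3.979 mg/L.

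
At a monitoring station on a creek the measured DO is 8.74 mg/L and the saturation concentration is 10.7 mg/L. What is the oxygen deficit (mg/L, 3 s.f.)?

D ≈ 1.96 mg/L

D = C_s − C = 10.7 − 8.74 = 1.96 mg/L.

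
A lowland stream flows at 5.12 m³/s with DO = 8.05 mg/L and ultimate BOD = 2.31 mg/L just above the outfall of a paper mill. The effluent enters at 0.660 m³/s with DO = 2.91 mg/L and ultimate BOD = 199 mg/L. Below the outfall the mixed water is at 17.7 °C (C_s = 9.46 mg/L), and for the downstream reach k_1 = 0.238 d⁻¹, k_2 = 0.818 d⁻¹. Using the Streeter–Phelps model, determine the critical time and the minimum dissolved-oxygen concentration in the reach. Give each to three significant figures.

t_c ≈ 1.75 d; minimum DO ≈ 4.71 mg/L

Mixed DO = (5.12×8.05 + 0.660×2.91)/(5.12+0.660) = 43.14/5.780 = 7.463 mg/L.
Mixed L₀ = (5.12×2.31 + 0.660×199)/(5.780) = 143.2/5.780 = 24.77 mg/L.
Initial deficit D₀ = C_s − DO₀ = 9.46 − 7.463 = 1.997 mg/L.
t_c = (1/0.5800) ln[(0.818/0.238)(1 − 1.997×0.5800/(0.238×24.77))] = 1.724 × ln(2.762) = 1.751 d.
D_c = (0.238/0.818) × 24.77 × e^(−0.238×1.751) = 0.2910 × 24.77 × 0.6591 = 4.750 mg/L.
Minimum DO = 9.46 − 4.750 = 4.710 mg/L.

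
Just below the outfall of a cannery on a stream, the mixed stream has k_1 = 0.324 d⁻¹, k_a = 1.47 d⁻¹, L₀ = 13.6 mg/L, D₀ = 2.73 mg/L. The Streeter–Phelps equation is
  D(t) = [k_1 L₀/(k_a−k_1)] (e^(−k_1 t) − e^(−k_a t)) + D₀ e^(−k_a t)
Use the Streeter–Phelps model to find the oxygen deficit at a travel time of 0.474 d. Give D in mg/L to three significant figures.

D ≈ 2.74 mg/L

k_1 L₀/(k_a−k_1) = 0.324×13.6/(1.47−0.324) = 4.406/1.146 = 3.845 mg/L.
e^(−k_1 t) = e^(−0.324×0.4740) = 0.8576; e^(−k_a t) = e^(−1.47×0.4740) = 0.4982.
D = 3.845 × (0.8576 − 0.4982) + 2.73 × 0.4982 = 1.382 + 1.360 = 2.742 mg/L.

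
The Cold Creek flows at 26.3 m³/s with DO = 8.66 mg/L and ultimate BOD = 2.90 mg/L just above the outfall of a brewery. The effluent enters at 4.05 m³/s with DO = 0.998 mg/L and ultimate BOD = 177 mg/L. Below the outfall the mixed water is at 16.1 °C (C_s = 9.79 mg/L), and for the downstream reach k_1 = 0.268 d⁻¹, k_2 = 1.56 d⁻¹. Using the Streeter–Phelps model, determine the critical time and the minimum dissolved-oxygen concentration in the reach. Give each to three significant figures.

Mixed DO = (26.3×8.66 + 4.05×0.998)/(26.3+4.05) = 231.8/30.35 = 7.638 mg/L.
Mixed L₀ = (26.3×2.90 + 4.05×177)/(30.35) = 793.1/30.35 = 26.13 mg/L.
Initial deficit D₀ = C_s − DO₀ = 9.79 − 7.638 = 2.152 mg/L.
t_c = (1/1.292) ln[(1.56/0.268)(1 − 2.152×1.292/(0.268×26.13))] = 0.7740 × ln(3.510) = 0.9717 d.
D_c = (0.268/1.56) × 26.13 × e^(−0.268×0.9717) = 0.1718 × 26.13 × 0.7707 = 3.460 mg/L.
Minimum DO = 9.79 − 3.460 = 6.330 mg/L.

t_c ≈ 0.972 d; minimum DO ≈ 6.33 mg/L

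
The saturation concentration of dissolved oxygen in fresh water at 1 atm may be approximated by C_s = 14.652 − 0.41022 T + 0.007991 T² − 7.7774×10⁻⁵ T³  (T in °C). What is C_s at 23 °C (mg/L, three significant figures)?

C_s = 14.652 − 0.41022×23 + 0.007991×23² − 7.7774×10⁻⁵×23³ = 8.498 mg/L.

C_s ≈ 8.50 mg/L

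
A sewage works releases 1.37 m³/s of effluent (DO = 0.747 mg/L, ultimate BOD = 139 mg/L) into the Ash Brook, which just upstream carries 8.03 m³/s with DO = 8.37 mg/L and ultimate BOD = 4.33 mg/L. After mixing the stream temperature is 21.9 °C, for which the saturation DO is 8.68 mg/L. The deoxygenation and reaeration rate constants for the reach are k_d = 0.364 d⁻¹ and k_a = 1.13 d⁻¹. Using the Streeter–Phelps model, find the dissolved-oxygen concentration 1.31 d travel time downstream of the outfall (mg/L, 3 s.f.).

Mixed DO = (8.03×8.37 + 1.37×0.747)/(8.03+1.37) = 68.23/9.400 = 7.259 mg/L.
Mixed L₀ = (8.03×4.33 + 1.37×139)/(9.400) = 225.2/9.400 = 23.96 mg/L.
Initial deficit D₀ = C_s − DO₀ = 8.68 − 7.259 = 1.421 mg/L.
D(1.31) = [0.364×23.96/(1.13−0.364)](e^(−0.364×1.31) − e^(−1.13×1.31)) + 1.421 e^(−1.13×1.31)
= 11.38 × (0.6207 − 0.2276) + 1.421 × 0.2276 = 4.799 mg/L.
DO = 8.68 − 4.799 = 3.881 mg/L.

DO ≈ 3.88 mg/L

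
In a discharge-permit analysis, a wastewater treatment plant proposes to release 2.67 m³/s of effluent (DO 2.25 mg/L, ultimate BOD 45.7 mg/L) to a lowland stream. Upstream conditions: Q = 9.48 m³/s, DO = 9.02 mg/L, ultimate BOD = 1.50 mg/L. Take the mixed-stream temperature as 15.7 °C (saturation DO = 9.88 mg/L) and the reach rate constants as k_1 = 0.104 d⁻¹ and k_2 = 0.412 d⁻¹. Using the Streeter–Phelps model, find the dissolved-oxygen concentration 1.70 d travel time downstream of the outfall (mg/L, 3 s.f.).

Mixed DO = (9.48×9.02 + 2.67×2.25)/(9.48+2.67) = 91.52/12.15 = 7.532 mg/L.
Mixed L₀ = (9.48×1.50 + 2.67×45.7)/(12.15) = 136.2/12.15 = 11.21 mg/L.
Initial deficit D₀ = C_s − DO₀ = 9.88 − 7.532 = 2.348 mg/L.
D(1.70) = [0.104×11.21/(0.412−0.104)](e^(−0.104×1.70) − e^(−0.412×1.70)) + 2.348 e^(−0.412×1.70)
= 3.786 × (0.8379 − 0.4964) + 2.348 × 0.4964 = 2.459 mg/L.
DO = 9.88 − 2.459 = 7.421 mg/L.

DO ≈ 7.42 mg/L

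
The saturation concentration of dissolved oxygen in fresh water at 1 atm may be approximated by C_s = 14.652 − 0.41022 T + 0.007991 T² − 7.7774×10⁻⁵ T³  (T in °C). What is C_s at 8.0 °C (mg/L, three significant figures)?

C_s ≈ 11.8 mg/L

C_s = 14.652 − 0.41022×8.0 + 0.007991×8.0² − 7.7774×10⁻⁵×8.0³ = 11.84 mg/L.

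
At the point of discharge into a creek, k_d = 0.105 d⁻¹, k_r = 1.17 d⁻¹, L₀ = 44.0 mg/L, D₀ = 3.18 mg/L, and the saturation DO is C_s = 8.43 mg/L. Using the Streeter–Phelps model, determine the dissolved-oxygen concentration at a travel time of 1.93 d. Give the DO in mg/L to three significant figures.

DO ≈ 5.01 mg/L

k_d L₀/(k_r−k_d) = 0.105×44.0/(1.17−0.105) = 4.620/1.065 = 4.338 mg/L.
e^(−k_d t) = e^(−0.105×1.930) = 0.8166; e^(−k_r t) = e^(−1.17×1.930) = 0.1045.
D = 4.338 × (0.8166 − 0.1045) + 3.18 × 0.1045 = 3.089 + 0.3325 = 3.421 mg/L.
DO = C_s − D = 8.43 − 3.421 = 5.009 mg/L.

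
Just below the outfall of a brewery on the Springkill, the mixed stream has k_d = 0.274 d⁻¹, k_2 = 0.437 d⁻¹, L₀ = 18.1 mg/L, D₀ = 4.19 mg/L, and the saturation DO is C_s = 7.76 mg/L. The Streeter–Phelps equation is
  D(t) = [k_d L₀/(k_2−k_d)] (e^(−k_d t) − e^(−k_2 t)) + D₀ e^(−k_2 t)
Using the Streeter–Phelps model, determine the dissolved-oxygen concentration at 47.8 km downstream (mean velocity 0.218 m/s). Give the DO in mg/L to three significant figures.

Travel time t = x/v = 47.8 km / (0.218 m/s) = 47800 m / 0.218 m/s = 219300 s = 2.538 d.
k_d L₀/(k_2−k_d) = 0.274×18.1/(0.437−0.274) = 4.959/0.1630 = 30.43 mg/L.
e^(−k_d t) = e^(−0.274×2.538) = 0.4989; e^(−k_2 t) = e^(−0.437×2.538) = 0.3299.
D = 30.43 × (0.4989 − 0.3299) + 4.19 × 0.3299 = 5.142 + 1.382 = 6.525 mg/L.
DO = C_s − D = 7.76 − 6.525 = 1.235 mg/L.

DO ≈ 1.24 mg/L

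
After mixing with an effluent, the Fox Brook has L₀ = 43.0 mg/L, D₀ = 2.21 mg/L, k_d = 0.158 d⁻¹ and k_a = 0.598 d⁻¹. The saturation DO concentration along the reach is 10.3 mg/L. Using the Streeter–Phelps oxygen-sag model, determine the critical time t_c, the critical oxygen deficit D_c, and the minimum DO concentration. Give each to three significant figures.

t_c = [1/(k_a−k_d)] ln[(k_a/k_d)(1 − D₀(k_a−k_d)/(k_d L₀))]
= [1/(0.598−0.158)] ln[(0.598/0.158)(1 − 2.21×0.4400/(0.158×43.0))]
= (1/0.4400) ln[3.785 × 0.8569] = 2.273 × ln(3.243) = 2.273 × 1.177 = 2.674 d.
L(t_c) = L₀ e^(−k_d t_c) = 43.0 × 0.6554 = 28.18 mg/L, and at the critical point k_a D_c = k_d L, so D_c = (0.158/0.598) × 28.18 = 7.446 mg/L.
Minimum DO = C_s − D_c = 10.3 − 7.446 = 2.854 mg/L.

t_c ≈ 2.67 d; D_c ≈ 7.45 mg/L; min DO ≈ 2.85 mg/L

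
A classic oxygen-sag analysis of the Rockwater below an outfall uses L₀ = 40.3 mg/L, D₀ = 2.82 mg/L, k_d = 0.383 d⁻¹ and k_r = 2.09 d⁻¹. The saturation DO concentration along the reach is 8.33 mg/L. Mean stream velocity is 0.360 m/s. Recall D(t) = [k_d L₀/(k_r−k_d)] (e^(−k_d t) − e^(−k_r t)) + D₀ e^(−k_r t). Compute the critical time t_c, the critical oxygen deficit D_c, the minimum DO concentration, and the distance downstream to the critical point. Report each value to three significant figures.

At the critical point dD/dt = 0, so k_d L₀ e^(−k_d t) = k_r D. Substituting D(t) from the Streeter–Phelps equation and solving for t gives
t_c = ln[(k_r/k_d)(1 − D₀(k_r−k_d)/(k_d L₀))] / (k_r−k_d).
Here k_r−k_d = 1.707 d⁻¹ and 1 − D₀(k_r−k_d)/(k_d L₀) = 1 − 2.82×1.707/(0.383×40.3) = 0.6881, so
t_c = ln(5.457 × 0.6881) / 1.707 = 1.323 / 1.707 = 0.7751 d.
L(t_c) = L₀ e^(−k_d t_c) = 40.3 × 0.7431 = 29.95 mg/L, and at the critical point k_r D_c = k_d L, so D_c = (0.383/2.09) × 29.95 = 5.488 mg/L.
Minimum DO = C_s − D_c = 8.33 − 5.488 = 2.842 mg/L.
x_c = v t_c = 0.360 m/s × 0.7751 d × 86400 s/d = 24110 m ≈ 24.1 km.

t_c ≈ 0.775 d; D_c ≈ 5.49 mg/L; min DO ≈ 2.84 mg/L; x_c ≈ 24.1 km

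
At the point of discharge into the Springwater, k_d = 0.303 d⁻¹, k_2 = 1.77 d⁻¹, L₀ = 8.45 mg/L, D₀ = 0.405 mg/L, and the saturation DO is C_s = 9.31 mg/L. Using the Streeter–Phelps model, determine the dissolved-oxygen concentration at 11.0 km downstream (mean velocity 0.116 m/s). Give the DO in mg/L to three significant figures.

Travel time t = x/v = 11.0 km / (0.116 m/s) = 11000 m / 0.116 m/s = 94830 s = 1.098 d.
k_d L₀/(k_2−k_d) = 0.303×8.45/(1.77−0.303) = 2.560/1.467 = 1.745 mg/L.
e^(−k_d t) = e^(−0.303×1.098) = 0.7171; e^(−k_2 t) = e^(−1.77×1.098) = 0.1433.
D = 1.745 × (0.7171 − 0.1433) + 0.405 × 0.1433 = 1.001 + 0.05805 = 1.059 mg/L.
DO = C_s − D = 9.31 − 1.059 = 8.251 mg/L.

DO ≈ 8.25 mg/L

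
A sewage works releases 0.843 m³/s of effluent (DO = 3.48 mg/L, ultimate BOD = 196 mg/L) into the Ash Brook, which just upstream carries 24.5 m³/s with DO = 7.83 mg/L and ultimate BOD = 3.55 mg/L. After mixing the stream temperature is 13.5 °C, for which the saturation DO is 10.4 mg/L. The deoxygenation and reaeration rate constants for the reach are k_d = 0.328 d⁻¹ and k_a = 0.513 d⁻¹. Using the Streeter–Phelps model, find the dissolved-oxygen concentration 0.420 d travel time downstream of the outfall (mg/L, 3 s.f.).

Mixed DO = (24.5×7.83 + 0.843×3.48)/(24.5+0.843) = 194.8/25.34 = 7.685 mg/L.
Mixed L₀ = (24.5×3.55 + 0.843×196)/(25.34) = 252.2/25.34 = 9.952 mg/L.
Initial deficit D₀ = C_s − DO₀ = 10.4 − 7.685 = 2.715 mg/L.
D(0.420) = [0.328×9.952/(0.513−0.328)](e^(−0.328×0.420) − e^(−0.513×0.420)) + 2.715 e^(−0.513×0.420)
= 17.64 × (0.8713 − 0.8062) + 2.715 × 0.8062 = 3.338 mg/L.
DO = 10.4 − 3.338 = 7.062 mg/L.

DO ≈ 7.06 mg/L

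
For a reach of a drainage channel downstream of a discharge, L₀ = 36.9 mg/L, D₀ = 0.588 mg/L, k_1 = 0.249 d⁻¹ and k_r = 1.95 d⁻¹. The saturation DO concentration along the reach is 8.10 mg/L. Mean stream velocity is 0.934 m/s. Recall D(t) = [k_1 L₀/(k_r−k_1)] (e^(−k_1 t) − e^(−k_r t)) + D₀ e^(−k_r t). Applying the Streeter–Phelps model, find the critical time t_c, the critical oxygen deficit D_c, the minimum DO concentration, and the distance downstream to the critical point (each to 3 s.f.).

At the critical point dD/dt = 0, so k_1 L₀ e^(−k_1 t) = k_r D. Substituting D(t) from the Streeter–Phelps equation and solving for t gives
t_c = ln[(k_r/k_1)(1 − D₀(k_r−k_1)/(k_1 L₀))] / (k_r−k_1).
Here k_r−k_1 = 1.701 d⁻¹ and 1 − D₀(k_r−k_1)/(k_1 L₀) = 1 − 0.588×1.701/(0.249×36.9) = 0.8911, so
t_c = ln(7.831 × 0.8911) / 1.701 = 1.943 / 1.701 = 1.142 d.
L(t_c) = L₀ e^(−k_1 t_c) = 36.9 × 0.7525 = 27.77 mg/L, and at the critical point k_r D_c = k_1 L, so D_c = (0.249/1.95) × 27.77 = 3.545 mg/L.
Minimum DO = C_s − D_c = 8.10 − 3.545 = 4.555 mg/L.
x_c = v t_c = 0.934 m/s × 1.142 d × 86400 s/d = 92170 m ≈ 92.2 km.

t_c ≈ 1.14 d; D_c ≈ 3.55 mg/L; min DO ≈ 4.55 mg/L; x_c ≈ 92.2 km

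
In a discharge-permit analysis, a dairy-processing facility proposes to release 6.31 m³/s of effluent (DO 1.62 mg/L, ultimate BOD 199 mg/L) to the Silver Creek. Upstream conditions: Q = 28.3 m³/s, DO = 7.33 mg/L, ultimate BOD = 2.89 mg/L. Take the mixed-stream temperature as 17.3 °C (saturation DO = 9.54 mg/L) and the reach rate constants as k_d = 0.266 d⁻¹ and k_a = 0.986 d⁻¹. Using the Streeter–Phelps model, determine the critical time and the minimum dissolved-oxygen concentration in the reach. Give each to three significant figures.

Mixed DO = (28.3×7.33 + 6.31×1.62)/(28.3+6.31) = 217.7/34.61 = 6.289 mg/L.
Mixed L₀ = (28.3×2.89 + 6.31×199)/(34.61) = 1337/34.61 = 38.64 mg/L.
Initial deficit D₀ = C_s − DO₀ = 9.54 − 6.289 = 3.251 mg/L.
t_c = (1/0.7200) ln[(0.986/0.266)(1 − 3.251×0.7200/(0.266×38.64))] = 1.389 × ln(2.863) = 1.461 d.
D_c = (0.266/0.986) × 38.64 × e^(−0.266×1.461) = 0.2698 × 38.64 × 0.6780 = 7.069 mg/L.
Minimum DO = 9.54 − 7.069 = 2.471 mg/L.

t_c ≈ 1.46 d; minimum DO ≈ 2.47 mg/L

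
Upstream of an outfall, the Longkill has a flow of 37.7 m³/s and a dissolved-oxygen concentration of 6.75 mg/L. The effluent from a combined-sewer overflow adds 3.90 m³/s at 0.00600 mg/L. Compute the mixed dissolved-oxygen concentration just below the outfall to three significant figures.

Flow-weighted mixing: C = (Q_r C_r + Q_w C_w)/(Q_r + Q_w)
= (37.7×6.75 + 3.90×0.00600)/(37.7 + 3.90) = 254.5/41.60 = 6.118 mg/L.

6.12 mg/L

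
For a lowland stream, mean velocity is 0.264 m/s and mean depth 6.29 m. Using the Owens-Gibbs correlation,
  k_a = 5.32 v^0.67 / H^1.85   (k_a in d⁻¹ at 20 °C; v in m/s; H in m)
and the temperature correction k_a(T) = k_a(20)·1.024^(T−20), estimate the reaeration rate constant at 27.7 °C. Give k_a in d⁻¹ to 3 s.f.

k_a(20) = 5.32 × 0.264^0.67 / 6.29^1.85 = 5.32 × 0.4097 / 30.03 = 0.07259 d⁻¹.
k_a(27.7) = 0.07259 × 1.024^(27.7−20) = 0.07259 × 1.200 = 0.08713 d⁻¹.

k_a ≈ 0.0871 d⁻¹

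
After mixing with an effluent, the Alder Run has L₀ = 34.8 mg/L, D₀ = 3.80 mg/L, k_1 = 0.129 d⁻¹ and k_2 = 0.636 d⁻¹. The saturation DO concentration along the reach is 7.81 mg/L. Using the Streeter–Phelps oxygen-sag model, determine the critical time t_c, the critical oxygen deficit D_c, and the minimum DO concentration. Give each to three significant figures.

t_c ≈ 2.04 d; D_c ≈ 5.42 mg/L; min DO ≈ 2.39 mg/L

With k_2/k_1 = 4.930 and 1 − D₀(k_2−k_1)/(k_1 L₀) = 0.5708,
t_c = ln(4.930 × 0.5708) / (0.636 − 0.129) = ln(2.814) / 0.5070 = 1.035/0.5070 = 2.041 d.
D_c = (k_1/k_2) L₀ e^(−k_1 t_c) = (0.129/0.636) × 34.8 × e^(−0.129×2.041) = 0.2028 × 34.8 × 0.7685 = 5.425 mg/L.
Minimum DO = C_s − D_c = 7.81 − 5.425 = 2.385 mg/L.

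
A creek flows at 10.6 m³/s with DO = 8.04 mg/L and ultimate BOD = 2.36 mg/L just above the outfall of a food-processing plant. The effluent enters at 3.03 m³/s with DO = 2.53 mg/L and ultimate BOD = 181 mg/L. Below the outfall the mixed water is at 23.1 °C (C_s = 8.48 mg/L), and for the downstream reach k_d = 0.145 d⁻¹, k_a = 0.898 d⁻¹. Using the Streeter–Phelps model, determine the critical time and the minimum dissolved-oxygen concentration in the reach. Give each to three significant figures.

t_c ≈ 2.12 d; minimum DO ≈ 3.48 mg/L

Mixed DO = (10.6×8.04 + 3.03×2.53)/(10.6+3.03) = 92.89/13.63 = 6.815 mg/L.
Mixed L₀ = (10.6×2.36 + 3.03×181)/(13.63) = 573.4/13.63 = 42.07 mg/L.
Initial deficit D₀ = C_s − DO₀ = 8.48 − 6.815 = 1.665 mg/L.
t_c = (1/0.7530) ln[(0.898/0.145)(1 − 1.665×0.7530/(0.145×42.07))] = 1.328 × ln(4.920) = 2.116 d.
D_c = (0.145/0.898) × 42.07 × e^(−0.145×2.116) = 0.1615 × 42.07 × 0.7358 = 4.998 mg/L.
Minimum DO = 8.48 − 4.998 = 3.482 mg/L.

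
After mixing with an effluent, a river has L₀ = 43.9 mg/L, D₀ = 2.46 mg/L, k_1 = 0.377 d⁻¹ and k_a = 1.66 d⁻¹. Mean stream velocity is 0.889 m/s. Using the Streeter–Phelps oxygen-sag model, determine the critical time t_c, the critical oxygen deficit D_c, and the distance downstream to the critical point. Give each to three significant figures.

t_c ≈ 0.990 d; D_c ≈ 6.86 mg/L; x_c ≈ 76.1 km

t_c = [1/(k_a−k_1)] ln[(k_a/k_1)(1 − D₀(k_a−k_1)/(k_1 L₀))]
= [1/(1.66−0.377)] ln[(1.66/0.377)(1 − 2.46×1.283/(0.377×43.9))]
= (1/1.283) ln[4.403 × 0.8093] = 0.7794 × ln(3.563) = 0.7794 × 1.271 = 0.9904 d.
D_c = (k_1/k_a) L₀ e^(−k_1 t_c) = (0.377/1.66) × 43.9 × e^(−0.377×0.9904) = 0.2271 × 43.9 × 0.6884 = 6.863 mg/L.
x_c = v t_c = 0.889 m/s × 0.9904 d × 86400 s/d = 76080 m ≈ 76.1 km.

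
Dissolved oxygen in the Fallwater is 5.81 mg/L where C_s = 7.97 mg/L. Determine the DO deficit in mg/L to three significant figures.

D ≈ 2.16 mg/L

D = C_s − C = 7.97 − 5.81 = 2.16 mg/L.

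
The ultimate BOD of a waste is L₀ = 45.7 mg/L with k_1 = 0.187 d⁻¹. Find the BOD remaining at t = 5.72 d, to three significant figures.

L ≈ 15.7 mg/L

L_t = L₀ e^(−k_1 t) = 45.7 × e^(−0.187×5.72) = 45.7 × 0.3431 = 15.68 mg/L.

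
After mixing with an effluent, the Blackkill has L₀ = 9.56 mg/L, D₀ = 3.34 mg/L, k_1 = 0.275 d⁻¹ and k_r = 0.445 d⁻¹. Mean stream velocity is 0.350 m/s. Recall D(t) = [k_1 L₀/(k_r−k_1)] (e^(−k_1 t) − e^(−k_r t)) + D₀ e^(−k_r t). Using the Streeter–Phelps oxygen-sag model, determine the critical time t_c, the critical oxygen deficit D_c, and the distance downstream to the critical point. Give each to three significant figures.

At the critical point dD/dt = 0, so k_1 L₀ e^(−k_1 t) = k_r D. Substituting D(t) from the Streeter–Phelps equation and solving for t gives
t_c = ln[(k_r/k_1)(1 − D₀(k_r−k_1)/(k_1 L₀))] / (k_r−k_1).
Here k_r−k_1 = 0.1700 d⁻¹ and 1 − D₀(k_r−k_1)/(k_1 L₀) = 1 − 3.34×0.1700/(0.275×9.56) = 0.7840, so
t_c = ln(1.618 × 0.7840) / 0.1700 = 0.2380 / 0.1700 = 1.400 d.
D_c = (k_1/k_r) L₀ e^(−k_1 t_c) = (0.275/0.445) × 9.56 × e^(−0.275×1.400) = 0.6180 × 9.56 × 0.6805 = 4.020 mg/L.
x_c = v t_c = 0.350 m/s × 1.400 d × 86400 s/d = 42330 m ≈ 42.3 km.

t_c ≈ 1.40 d; D_c ≈ 4.02 mg/L; x_c ≈ 42.3 km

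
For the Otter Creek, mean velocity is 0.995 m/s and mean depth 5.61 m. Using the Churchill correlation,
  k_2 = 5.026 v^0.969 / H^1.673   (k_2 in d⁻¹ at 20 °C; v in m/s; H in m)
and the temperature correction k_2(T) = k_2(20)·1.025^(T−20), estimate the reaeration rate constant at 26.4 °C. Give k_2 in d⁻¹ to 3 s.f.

k_2 ≈ 0.327 d⁻¹

k_2(20) = 5.026 × 0.995^0.969 / 5.61^1.673 = 5.026 × 0.9952 / 17.91 = 0.2793 d⁻¹.
k_2(26.4) = 0.2793 × 1.025^(26.4−20) = 0.2793 × 1.171 = 0.3271 d⁻¹.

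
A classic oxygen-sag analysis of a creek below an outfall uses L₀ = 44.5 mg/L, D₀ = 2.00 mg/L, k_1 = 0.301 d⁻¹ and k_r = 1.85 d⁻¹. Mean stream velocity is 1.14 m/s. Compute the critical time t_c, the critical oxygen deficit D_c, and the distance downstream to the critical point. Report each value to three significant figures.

t_c ≈ 1.00 d; D_c ≈ 5.35 mg/L; x_c ≈ 98.7 km

t_c = [1/(k_r−k_1)] ln[(k_r/k_1)(1 − D₀(k_r−k_1)/(k_1 L₀))]
= [1/(1.85−0.301)] ln[(1.85/0.301)(1 − 2.00×1.549/(0.301×44.5))]
= (1/1.549) ln[6.146 × 0.7687] = 0.6456 × ln(4.725) = 0.6456 × 1.553 = 1.002 d.
D_c = (k_1/k_r) L₀ e^(−k_1 t_c) = (0.301/1.85) × 44.5 × e^(−0.301×1.002) = 0.1627 × 44.5 × 0.7395 = 5.354 mg/L.
x_c = v t_c = 1.14 m/s × 1.002 d × 86400 s/d = 98740 m ≈ 98.7 km.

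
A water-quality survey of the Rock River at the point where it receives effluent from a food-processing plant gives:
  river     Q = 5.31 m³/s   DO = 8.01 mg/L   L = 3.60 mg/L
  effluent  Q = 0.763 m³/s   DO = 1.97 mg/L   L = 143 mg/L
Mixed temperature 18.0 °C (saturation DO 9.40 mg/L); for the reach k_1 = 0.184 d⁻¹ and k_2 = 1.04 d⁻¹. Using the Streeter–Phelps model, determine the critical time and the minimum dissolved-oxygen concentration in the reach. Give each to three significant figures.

t_c ≈ 1.27 d; minimum DO ≈ 6.45 mg/L

Mixed DO = (5.31×8.01 + 0.763×1.97)/(5.31+0.763) = 44.04/6.073 = 7.251 mg/L.
Mixed L₀ = (5.31×3.60 + 0.763×143)/(6.073) = 128.2/6.073 = 21.11 mg/L.
Initial deficit D₀ = C_s − DO₀ = 9.40 − 7.251 = 2.149 mg/L.
t_c = (1/0.8560) ln[(1.04/0.184)(1 − 2.149×0.8560/(0.184×21.11))] = 1.168 × ln(2.976) = 1.274 d.
D_c = (0.184/1.04) × 21.11 × e^(−0.184×1.274) = 0.1769 × 21.11 × 0.7910 = 2.955 mg/L.
Minimum DO = 9.40 − 2.955 = 6.445 mg/L.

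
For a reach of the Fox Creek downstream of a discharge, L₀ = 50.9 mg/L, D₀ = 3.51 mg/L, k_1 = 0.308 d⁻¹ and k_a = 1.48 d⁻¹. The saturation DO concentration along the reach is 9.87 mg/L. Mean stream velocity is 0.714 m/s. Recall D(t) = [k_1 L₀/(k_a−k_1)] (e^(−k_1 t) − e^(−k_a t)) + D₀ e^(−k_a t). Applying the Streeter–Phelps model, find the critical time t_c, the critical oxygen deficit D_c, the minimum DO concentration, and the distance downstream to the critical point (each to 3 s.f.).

t_c ≈ 1.08 d; D_c ≈ 7.60 mg/L; min DO ≈ 2.27 mg/L; x_c ≈ 66.6 km

With k_a/k_1 = 4.805 and 1 − D₀(k_a−k_1)/(k_1 L₀) = 0.7376,
t_c = ln(4.805 × 0.7376) / (1.48 − 0.308) = ln(3.544) / 1.172 = 1.265/1.172 = 1.080 d.
D_c = (k_1/k_a) L₀ e^(−k_1 t_c) = (0.308/1.48) × 50.9 × e^(−0.308×1.080) = 0.2081 × 50.9 × 0.7171 = 7.596 mg/L.
Minimum DO = C_s − D_c = 9.87 − 7.596 = 2.274 mg/L.
x_c = v t_c = 0.714 m/s × 1.080 d × 86400 s/d = 66600 m ≈ 66.6 km.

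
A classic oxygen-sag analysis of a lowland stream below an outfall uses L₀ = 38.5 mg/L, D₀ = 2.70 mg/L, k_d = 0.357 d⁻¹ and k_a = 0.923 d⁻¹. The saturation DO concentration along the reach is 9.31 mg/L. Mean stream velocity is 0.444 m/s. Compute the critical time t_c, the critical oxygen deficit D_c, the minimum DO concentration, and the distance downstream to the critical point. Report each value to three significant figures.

At the critical point dD/dt = 0, so k_d L₀ e^(−k_d t) = k_a D. Substituting D(t) from the Streeter–Phelps equation and solving for t gives
t_c = ln[(k_a/k_d)(1 − D₀(k_a−k_d)/(k_d L₀))] / (k_a−k_d).
Here k_a−k_d = 0.5660 d⁻¹ and 1 − D₀(k_a−k_d)/(k_d L₀) = 1 − 2.70×0.5660/(0.357×38.5) = 0.8888, so
t_c = ln(2.585 × 0.8888) / 0.5660 = 0.8320 / 0.5660 = 1.470 d.
L(t_c) = L₀ e^(−k_d t_c) = 38.5 × 0.5917 = 22.78 mg/L, and at the critical point k_a D_c = k_d L, so D_c = (0.357/0.923) × 22.78 = 8.811 mg/L.
Minimum DO = C_s − D_c = 9.31 − 8.811 = 0.4993 mg/L.
x_c = v t_c = 0.444 m/s × 1.470 d × 86400 s/d = 56390 m ≈ 56.4 km.

t_c ≈ 1.47 d; D_c ≈ 8.81 mg/L; min DO ≈ 0.499 mg/L; x_c ≈ 56.4 km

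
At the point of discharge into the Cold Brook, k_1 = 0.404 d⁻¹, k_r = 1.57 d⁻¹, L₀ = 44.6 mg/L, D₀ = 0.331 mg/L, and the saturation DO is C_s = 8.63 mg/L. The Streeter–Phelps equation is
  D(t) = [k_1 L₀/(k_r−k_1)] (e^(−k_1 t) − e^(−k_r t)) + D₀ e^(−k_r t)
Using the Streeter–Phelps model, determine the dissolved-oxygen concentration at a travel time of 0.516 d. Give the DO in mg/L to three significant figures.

k_1 L₀/(k_r−k_1) = 0.404×44.6/(1.57−0.404) = 18.02/1.166 = 15.45 mg/L.
e^(−k_1 t) = e^(−0.404×0.5160) = 0.8118; e^(−k_r t) = e^(−1.57×0.5160) = 0.4448.
D = 15.45 × (0.8118 − 0.4448) + 0.331 × 0.4448 = 5.672 + 0.1472 = 5.819 mg/L.
DO = C_s − D = 8.63 − 5.819 = 2.811 mg/L.

DO ≈ 2.81 mg/L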